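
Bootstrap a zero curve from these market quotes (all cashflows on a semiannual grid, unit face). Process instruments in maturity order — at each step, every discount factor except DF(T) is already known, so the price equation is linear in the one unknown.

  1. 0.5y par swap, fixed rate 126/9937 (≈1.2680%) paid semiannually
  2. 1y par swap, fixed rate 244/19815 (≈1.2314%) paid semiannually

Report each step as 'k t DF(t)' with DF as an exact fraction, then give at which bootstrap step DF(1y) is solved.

1 1/2 9937/10000
2 1 4939/5000
DF(1y) is solved at step 2

step 1 [0.5y] swap r/2=63/9937: DF=(1 − 63/9937·(0))/(1+63/9937) = 9937/10000 ≈ 0.993700
step 2 [1y] swap r/2=122/19815: DF=(1 − 122/19815·(0.993700))/(1+122/19815) = 4939/5000 ≈ 0.987800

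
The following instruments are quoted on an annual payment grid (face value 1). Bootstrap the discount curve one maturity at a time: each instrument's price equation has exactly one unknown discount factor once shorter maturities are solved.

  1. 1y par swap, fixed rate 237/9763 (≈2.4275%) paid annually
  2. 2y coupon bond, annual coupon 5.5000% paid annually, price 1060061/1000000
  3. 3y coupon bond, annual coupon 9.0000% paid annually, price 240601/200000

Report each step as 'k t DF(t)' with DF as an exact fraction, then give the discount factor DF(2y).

1 1 9763/10000
2 2 9539/10000
3 3 9443/10000
DF(2y) = 9539/10000 ≈ 0.953900

step 1 [1y] swap r/1=237/9763: DF=(1 − 237/9763·(0))/(1+237/9763) = 9763/10000 ≈ 0.976300
step 2 [2y] bond c/1=11/200: DF=(1060061/1000000 − 11/200·(0.976300))/(1+11/200) = 9539/10000 ≈ 0.953900
step 3 [3y] bond c/1=9/100: DF=(240601/200000 − 9/100·(0.976300+0.953900))/(1+9/100) = 9443/10000 ≈ 0.944300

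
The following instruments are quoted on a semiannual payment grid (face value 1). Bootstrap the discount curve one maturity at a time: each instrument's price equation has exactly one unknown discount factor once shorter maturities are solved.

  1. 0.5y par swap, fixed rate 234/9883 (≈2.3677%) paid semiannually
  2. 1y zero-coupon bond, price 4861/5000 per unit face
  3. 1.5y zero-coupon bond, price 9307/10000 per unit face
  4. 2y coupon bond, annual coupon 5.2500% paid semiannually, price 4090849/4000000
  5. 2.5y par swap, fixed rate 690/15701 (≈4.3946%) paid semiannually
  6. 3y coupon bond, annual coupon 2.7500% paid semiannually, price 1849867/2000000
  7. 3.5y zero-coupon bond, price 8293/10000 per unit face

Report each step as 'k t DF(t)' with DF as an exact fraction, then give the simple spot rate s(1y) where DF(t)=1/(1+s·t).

step 1 [0.5y] swap r/2=117/9883: DF=(1 − 117/9883·(0))/(1+117/9883) = 9883/10000 ≈ 0.988300
step 2 [1y] zero: DF = P = 4861/5000 ≈ 0.972200
step 3 [1.5y] zero: DF = P = 9307/10000 ≈ 0.930700
step 4 [2y] bond c/2=21/800: DF=(4090849/4000000 − 21/800·(0.988300+0.972200+0.930700))/(1+21/800) = 4613/5000 ≈ 0.922600
step 5 [2.5y] swap r/2=345/15701: DF=(1 − 345/15701·(0.988300+0.972200+0.930700+0.922600))/(1+345/15701) = 1793/2000 ≈ 0.896500
step 6 [3y] bond c/2=11/800: DF=(1849867/2000000 − 11/800·(0.988300+0.972200+0.930700+0.922600+0.896500))/(1+11/800) = 1697/2000 ≈ 0.848500
step 7 [3.5y] zero: DF = P = 8293/10000 ≈ 0.829300

1 1/2 9883/10000
2 1 4861/5000
3 3/2 9307/10000
4 2 4613/5000
5 5/2 1793/2000
6 3 1697/2000
7 7/2 8293/10000
s(1y) = (1/(4861/5000) − 1)/(1) = 139/4861 ≈ 2.8595%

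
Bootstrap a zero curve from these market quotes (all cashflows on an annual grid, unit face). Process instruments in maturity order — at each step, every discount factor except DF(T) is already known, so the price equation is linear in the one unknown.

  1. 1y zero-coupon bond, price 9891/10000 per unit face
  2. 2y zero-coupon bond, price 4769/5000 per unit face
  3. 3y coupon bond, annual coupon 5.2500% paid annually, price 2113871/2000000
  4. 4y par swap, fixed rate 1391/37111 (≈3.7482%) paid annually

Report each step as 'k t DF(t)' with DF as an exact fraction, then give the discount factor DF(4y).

1 1 9891/10000
2 2 4769/5000
3 3 9073/10000
4 4 8609/10000
DF(4y) = 8609/10000 ≈ 0.860900

step 1 [1y] zero: DF = P = 9891/10000 ≈ 0.989100
step 2 [2y] zero: DF = P = 4769/5000 ≈ 0.953800
step 3 [3y] bond c/1=21/400: DF=(2113871/2000000 − 21/400·(0.989100+0.953800))/(1+21/400) = 9073/10000 ≈ 0.907300
step 4 [4y] swap r/1=1391/37111: DF=(1 − 1391/37111·(0.989100+0.953800+0.907300))/(1+1391/37111) = 8609/10000 ≈ 0.860900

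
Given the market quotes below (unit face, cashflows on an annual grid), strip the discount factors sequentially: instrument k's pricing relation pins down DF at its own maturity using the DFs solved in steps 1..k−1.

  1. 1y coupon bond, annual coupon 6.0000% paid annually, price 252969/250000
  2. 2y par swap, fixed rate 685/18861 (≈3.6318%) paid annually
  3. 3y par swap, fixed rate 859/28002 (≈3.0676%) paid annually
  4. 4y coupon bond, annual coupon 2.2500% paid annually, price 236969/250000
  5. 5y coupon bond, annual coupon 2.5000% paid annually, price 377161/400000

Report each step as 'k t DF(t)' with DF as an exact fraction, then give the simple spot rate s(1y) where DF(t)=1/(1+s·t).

step 1 [1y] bond c/1=3/50: DF=(252969/250000 − 3/50·(0))/(1+3/50) = 4773/5000 ≈ 0.954600
step 2 [2y] swap r/1=685/18861: DF=(1 − 685/18861·(0.954600))/(1+685/18861) = 1863/2000 ≈ 0.931500
step 3 [3y] swap r/1=859/28002: DF=(1 − 859/28002·(0.954600+0.931500))/(1+859/28002) = 9141/10000 ≈ 0.914100
step 4 [4y] bond c/1=9/400: DF=(236969/250000 − 9/400·(0.954600+0.931500+0.914100))/(1+9/400) = 4327/5000 ≈ 0.865400
step 5 [5y] bond c/1=1/40: DF=(377161/400000 − 1/40·(0.954600+0.931500+0.914100+0.865400))/(1+1/40) = 1661/2000 ≈ 0.830500

1 1 4773/5000
2 2 1863/2000
3 3 9141/10000
4 4 4327/5000
5 5 1661/2000
s(1y) = (1/(4773/5000) − 1)/(1) = 227/4773 ≈ 4.7559%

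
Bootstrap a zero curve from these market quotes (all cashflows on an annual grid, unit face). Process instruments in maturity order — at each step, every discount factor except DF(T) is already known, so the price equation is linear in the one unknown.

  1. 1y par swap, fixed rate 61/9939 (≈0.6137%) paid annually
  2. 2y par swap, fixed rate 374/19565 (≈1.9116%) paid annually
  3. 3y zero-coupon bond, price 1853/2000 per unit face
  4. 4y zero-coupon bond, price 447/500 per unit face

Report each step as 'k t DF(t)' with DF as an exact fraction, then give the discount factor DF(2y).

1 1 9939/10000
2 2 4813/5000
3 3 1853/2000
4 4 447/500
DF(2y) = 4813/5000 ≈ 0.962600

step 1 [1y] swap r/1=61/9939: DF=(1 − 61/9939·(0))/(1+61/9939) = 9939/10000 ≈ 0.993900
step 2 [2y] swap r/1=374/19565: DF=(1 − 374/19565·(0.993900))/(1+374/19565) = 4813/5000 ≈ 0.962600
step 3 [3y] zero: DF = P = 1853/2000 ≈ 0.926500
step 4 [4y] zero: DF = P = 447/500 ≈ 0.894000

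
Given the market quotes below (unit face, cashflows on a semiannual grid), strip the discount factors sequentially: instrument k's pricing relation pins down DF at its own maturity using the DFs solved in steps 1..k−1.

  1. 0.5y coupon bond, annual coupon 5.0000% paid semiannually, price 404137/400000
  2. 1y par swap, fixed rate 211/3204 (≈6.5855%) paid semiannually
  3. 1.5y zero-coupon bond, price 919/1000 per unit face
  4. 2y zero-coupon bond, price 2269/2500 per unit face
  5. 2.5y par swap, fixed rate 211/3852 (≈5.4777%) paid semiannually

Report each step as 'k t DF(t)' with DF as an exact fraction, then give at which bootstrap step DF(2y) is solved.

1 1/2 9857/10000
2 1 9367/10000
3 3/2 919/1000
4 2 2269/2500
5 5/2 4367/5000
DF(2y) is solved at step 4

step 1 [0.5y] bond c/2=1/40: DF=(404137/400000 − 1/40·(0))/(1+1/40) = 9857/10000 ≈ 0.985700
step 2 [1y] swap r/2=211/6408: DF=(1 − 211/6408·(0.985700))/(1+211/6408) = 9367/10000 ≈ 0.936700
step 3 [1.5y] zero: DF = P = 919/1000 ≈ 0.919000
step 4 [2y] zero: DF = P = 2269/2500 ≈ 0.907600
step 5 [2.5y] swap r/2=211/7704: DF=(1 − 211/7704·(0.985700+0.936700+0.919000+0.907600))/(1+211/7704) = 4367/5000 ≈ 0.873400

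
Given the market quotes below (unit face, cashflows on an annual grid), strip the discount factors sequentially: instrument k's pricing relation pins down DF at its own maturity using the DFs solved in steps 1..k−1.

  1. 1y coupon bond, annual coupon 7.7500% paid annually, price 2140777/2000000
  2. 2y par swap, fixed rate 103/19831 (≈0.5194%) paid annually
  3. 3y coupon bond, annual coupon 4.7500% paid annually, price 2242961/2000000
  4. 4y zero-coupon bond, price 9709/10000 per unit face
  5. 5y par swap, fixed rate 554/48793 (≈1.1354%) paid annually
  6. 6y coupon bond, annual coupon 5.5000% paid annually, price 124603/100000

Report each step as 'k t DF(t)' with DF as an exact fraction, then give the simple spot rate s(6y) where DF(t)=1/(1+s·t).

step 1 [1y] bond c/1=31/400: DF=(2140777/2000000 − 31/400·(0))/(1+31/400) = 4967/5000 ≈ 0.993400
step 2 [2y] swap r/1=103/19831: DF=(1 − 103/19831·(0.993400))/(1+103/19831) = 9897/10000 ≈ 0.989700
step 3 [3y] bond c/1=19/400: DF=(2242961/2000000 − 19/400·(0.993400+0.989700))/(1+19/400) = 9807/10000 ≈ 0.980700
step 4 [4y] zero: DF = P = 9709/10000 ≈ 0.970900
step 5 [5y] swap r/1=554/48793: DF=(1 − 554/48793·(0.993400+0.989700+0.980700+0.970900))/(1+554/48793) = 4723/5000 ≈ 0.944600
step 6 [6y] bond c/1=11/200: DF=(124603/100000 − 11/200·(0.993400+0.989700+0.980700+0.970900+0.944600))/(1+11/200) = 9267/10000 ≈ 0.926700

1 1 4967/5000
2 2 9897/10000
3 3 9807/10000
4 4 9709/10000
5 5 4723/5000
6 6 9267/10000
s(6y) = (1/(9267/10000) − 1)/(6) = 733/55602 ≈ 1.3183%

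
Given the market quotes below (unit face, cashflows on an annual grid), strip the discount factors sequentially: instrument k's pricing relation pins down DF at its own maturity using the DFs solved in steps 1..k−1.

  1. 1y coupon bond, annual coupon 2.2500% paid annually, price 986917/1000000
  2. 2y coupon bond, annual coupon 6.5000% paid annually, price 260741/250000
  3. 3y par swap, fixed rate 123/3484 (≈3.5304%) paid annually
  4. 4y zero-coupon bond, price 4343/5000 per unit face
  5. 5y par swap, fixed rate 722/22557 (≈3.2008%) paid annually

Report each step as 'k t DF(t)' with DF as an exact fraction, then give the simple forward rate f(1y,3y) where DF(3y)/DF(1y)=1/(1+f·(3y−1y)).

step 1 [1y] bond c/1=9/400: DF=(986917/1000000 − 9/400·(0))/(1+9/400) = 2413/2500 ≈ 0.965200
step 2 [2y] bond c/1=13/200: DF=(260741/250000 − 13/200·(0.965200))/(1+13/200) = 2301/2500 ≈ 0.920400
step 3 [3y] swap r/1=123/3484: DF=(1 − 123/3484·(0.965200+0.920400))/(1+123/3484) = 1127/1250 ≈ 0.901600
step 4 [4y] zero: DF = P = 4343/5000 ≈ 0.868600
step 5 [5y] swap r/1=722/22557: DF=(1 − 722/22557·(0.965200+0.920400+0.901600+0.868600))/(1+722/22557) = 2139/2500 ≈ 0.855600

1 1 2413/2500
2 2 2301/2500
3 3 1127/1250
4 4 4343/5000
5 5 2139/2500
f(1y,3y) = ((2413/2500)/(1127/1250) − 1)/(2) = 159/4508 ≈ 3.5271%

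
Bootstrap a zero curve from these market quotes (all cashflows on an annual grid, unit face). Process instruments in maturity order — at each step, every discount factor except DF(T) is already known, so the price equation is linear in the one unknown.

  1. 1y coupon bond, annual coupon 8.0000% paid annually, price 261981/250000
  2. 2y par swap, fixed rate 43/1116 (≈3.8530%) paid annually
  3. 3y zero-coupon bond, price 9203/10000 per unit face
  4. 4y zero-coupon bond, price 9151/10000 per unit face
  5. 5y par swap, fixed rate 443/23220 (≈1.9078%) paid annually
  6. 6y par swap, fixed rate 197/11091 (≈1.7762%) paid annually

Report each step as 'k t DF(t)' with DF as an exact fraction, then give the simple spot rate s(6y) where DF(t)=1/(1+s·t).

step 1 [1y] bond c/1=2/25: DF=(261981/250000 − 2/25·(0))/(1+2/25) = 9703/10000 ≈ 0.970300
step 2 [2y] swap r/1=43/1116: DF=(1 − 43/1116·(0.970300))/(1+43/1116) = 9269/10000 ≈ 0.926900
step 3 [3y] zero: DF = P = 9203/10000 ≈ 0.920300
step 4 [4y] zero: DF = P = 9151/10000 ≈ 0.915100
step 5 [5y] swap r/1=443/23220: DF=(1 − 443/23220·(0.970300+0.926900+0.920300+0.915100))/(1+443/23220) = 4557/5000 ≈ 0.911400
step 6 [6y] swap r/1=197/11091: DF=(1 − 197/11091·(0.970300+0.926900+0.920300+0.915100+0.911400))/(1+197/11091) = 1803/2000 ≈ 0.901500

1 1 9703/10000
2 2 9269/10000
3 3 9203/10000
4 4 9151/10000
5 5 4557/5000
6 6 1803/2000
s(6y) = (1/(1803/2000) − 1)/(6) = 197/10818 ≈ 1.8210%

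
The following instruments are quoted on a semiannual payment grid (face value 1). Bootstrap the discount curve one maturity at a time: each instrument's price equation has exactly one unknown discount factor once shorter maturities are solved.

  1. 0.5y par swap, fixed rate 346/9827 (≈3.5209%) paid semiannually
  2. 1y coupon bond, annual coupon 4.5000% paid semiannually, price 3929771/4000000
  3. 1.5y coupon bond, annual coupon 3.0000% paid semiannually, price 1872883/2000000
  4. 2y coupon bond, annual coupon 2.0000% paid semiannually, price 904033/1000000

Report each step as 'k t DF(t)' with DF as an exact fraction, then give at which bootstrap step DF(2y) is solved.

step 1 [0.5y] swap r/2=173/9827: DF=(1 − 173/9827·(0))/(1+173/9827) = 9827/10000 ≈ 0.982700
step 2 [1y] bond c/2=9/400: DF=(3929771/4000000 − 9/400·(0.982700))/(1+9/400) = 587/625 ≈ 0.939200
step 3 [1.5y] bond c/2=3/200: DF=(1872883/2000000 − 3/200·(0.982700+0.939200))/(1+3/200) = 4471/5000 ≈ 0.894200
step 4 [2y] bond c/2=1/100: DF=(904033/1000000 − 1/100·(0.982700+0.939200+0.894200))/(1+1/100) = 542/625 ≈ 0.867200

1 1/2 9827/10000
2 1 587/625
3 3/2 4471/5000
4 2 542/625
DF(2y) is solved at step 4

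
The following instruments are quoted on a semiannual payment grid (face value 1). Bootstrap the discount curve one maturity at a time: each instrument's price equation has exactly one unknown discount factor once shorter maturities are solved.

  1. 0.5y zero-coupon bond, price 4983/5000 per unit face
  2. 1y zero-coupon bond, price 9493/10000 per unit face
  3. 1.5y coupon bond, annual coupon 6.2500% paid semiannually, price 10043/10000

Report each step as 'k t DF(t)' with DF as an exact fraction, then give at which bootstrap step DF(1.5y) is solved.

step 1 [0.5y] zero: DF = P = 4983/5000 ≈ 0.996600
step 2 [1y] zero: DF = P = 9493/10000 ≈ 0.949300
step 3 [1.5y] bond c/2=1/32: DF=(10043/10000 − 1/32·(0.996600+0.949300))/(1+1/32) = 9149/10000 ≈ 0.914900

1 1/2 4983/5000
2 1 9493/10000
3 3/2 9149/10000
DF(1.5y) is solved at step 3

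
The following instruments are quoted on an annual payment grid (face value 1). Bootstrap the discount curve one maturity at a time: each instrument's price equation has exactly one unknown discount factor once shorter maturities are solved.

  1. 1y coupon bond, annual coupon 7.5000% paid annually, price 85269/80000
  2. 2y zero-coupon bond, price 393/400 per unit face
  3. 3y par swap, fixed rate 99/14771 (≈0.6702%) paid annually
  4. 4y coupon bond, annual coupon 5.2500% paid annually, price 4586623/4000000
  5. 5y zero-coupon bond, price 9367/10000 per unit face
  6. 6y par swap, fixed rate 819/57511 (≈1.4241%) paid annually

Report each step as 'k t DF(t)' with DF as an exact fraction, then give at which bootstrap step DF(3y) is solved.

1 1 1983/2000
2 2 393/400
3 3 4901/5000
4 4 9421/10000
5 5 9367/10000
6 6 9181/10000
DF(3y) is solved at step 3

step 1 [1y] bond c/1=3/40: DF=(85269/80000 − 3/40·(0))/(1+3/40) = 1983/2000 ≈ 0.991500
step 2 [2y] zero: DF = P = 393/400 ≈ 0.982500
step 3 [3y] swap r/1=99/14771: DF=(1 − 99/14771·(0.991500+0.982500))/(1+99/14771) = 4901/5000 ≈ 0.980200
step 4 [4y] bond c/1=21/400: DF=(4586623/4000000 − 21/400·(0.991500+0.982500+0.980200))/(1+21/400) = 9421/10000 ≈ 0.942100
step 5 [5y] zero: DF = P = 9367/10000 ≈ 0.936700
step 6 [6y] swap r/1=819/57511: DF=(1 − 819/57511·(0.991500+0.982500+0.980200+0.942100+0.936700))/(1+819/57511) = 9181/10000 ≈ 0.918100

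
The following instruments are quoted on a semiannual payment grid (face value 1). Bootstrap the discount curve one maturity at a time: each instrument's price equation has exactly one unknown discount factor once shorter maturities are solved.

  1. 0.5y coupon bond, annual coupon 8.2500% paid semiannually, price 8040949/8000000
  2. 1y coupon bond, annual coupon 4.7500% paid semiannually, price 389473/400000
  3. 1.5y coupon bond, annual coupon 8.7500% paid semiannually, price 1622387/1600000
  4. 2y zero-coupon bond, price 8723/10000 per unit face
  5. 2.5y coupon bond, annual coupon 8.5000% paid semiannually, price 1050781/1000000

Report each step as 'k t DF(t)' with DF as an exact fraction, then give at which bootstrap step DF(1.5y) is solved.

step 1 [0.5y] bond c/2=33/800: DF=(8040949/8000000 − 33/800·(0))/(1+33/800) = 9653/10000 ≈ 0.965300
step 2 [1y] bond c/2=19/800: DF=(389473/400000 − 19/800·(0.965300))/(1+19/800) = 9287/10000 ≈ 0.928700
step 3 [1.5y] bond c/2=7/160: DF=(1622387/1600000 − 7/160·(0.965300+0.928700))/(1+7/160) = 8921/10000 ≈ 0.892100
step 4 [2y] zero: DF = P = 8723/10000 ≈ 0.872300
step 5 [2.5y] bond c/2=17/400: DF=(1050781/1000000 − 17/400·(0.965300+0.928700+0.892100+0.872300))/(1+17/400) = 2147/2500 ≈ 0.858800

1 1/2 9653/10000
2 1 9287/10000
3 3/2 8921/10000
4 2 8723/10000
5 5/2 2147/2500
DF(1.5y) is solved at step 3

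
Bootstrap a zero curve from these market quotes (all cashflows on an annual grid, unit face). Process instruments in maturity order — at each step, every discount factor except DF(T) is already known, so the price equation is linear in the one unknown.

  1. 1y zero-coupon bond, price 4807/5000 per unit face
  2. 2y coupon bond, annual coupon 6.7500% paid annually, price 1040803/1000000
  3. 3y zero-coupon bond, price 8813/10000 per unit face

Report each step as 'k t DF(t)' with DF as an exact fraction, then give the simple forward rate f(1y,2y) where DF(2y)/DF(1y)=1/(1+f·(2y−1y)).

1 1 4807/5000
2 2 4571/5000
3 3 8813/10000
f(1y,2y) = ((4807/5000)/(4571/5000) − 1)/(1) = 236/4571 ≈ 5.1630%

step 1 [1y] zero: DF = P = 4807/5000 ≈ 0.961400
step 2 [2y] bond c/1=27/400: DF=(1040803/1000000 − 27/400·(0.961400))/(1+27/400) = 4571/5000 ≈ 0.914200
step 3 [3y] zero: DF = P = 8813/10000 ≈ 0.881300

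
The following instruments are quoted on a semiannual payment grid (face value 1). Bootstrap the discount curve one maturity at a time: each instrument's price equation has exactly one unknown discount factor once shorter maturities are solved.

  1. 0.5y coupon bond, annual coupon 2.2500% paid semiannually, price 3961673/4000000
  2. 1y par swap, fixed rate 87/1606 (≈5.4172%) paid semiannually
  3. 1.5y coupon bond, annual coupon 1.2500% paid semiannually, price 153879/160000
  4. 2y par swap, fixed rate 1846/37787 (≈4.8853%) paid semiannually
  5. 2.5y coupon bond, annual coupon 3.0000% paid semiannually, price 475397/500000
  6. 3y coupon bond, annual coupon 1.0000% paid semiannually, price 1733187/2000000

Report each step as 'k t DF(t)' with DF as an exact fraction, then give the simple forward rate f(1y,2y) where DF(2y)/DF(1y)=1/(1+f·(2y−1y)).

step 1 [0.5y] bond c/2=9/800: DF=(3961673/4000000 − 9/800·(0))/(1+9/800) = 4897/5000 ≈ 0.979400
step 2 [1y] swap r/2=87/3212: DF=(1 − 87/3212·(0.979400))/(1+87/3212) = 4739/5000 ≈ 0.947800
step 3 [1.5y] bond c/2=1/160: DF=(153879/160000 − 1/160·(0.979400+0.947800))/(1+1/160) = 4719/5000 ≈ 0.943800
step 4 [2y] swap r/2=923/37787: DF=(1 − 923/37787·(0.979400+0.947800+0.943800))/(1+923/37787) = 9077/10000 ≈ 0.907700
step 5 [2.5y] bond c/2=3/200: DF=(475397/500000 − 3/200·(0.979400+0.947800+0.943800+0.907700))/(1+3/200) = 8809/10000 ≈ 0.880900
step 6 [3y] bond c/2=1/200: DF=(1733187/2000000 − 1/200·(0.979400+0.947800+0.943800+0.907700+0.880900))/(1+1/200) = 8391/10000 ≈ 0.839100

1 1/2 4897/5000
2 1 4739/5000
3 3/2 4719/5000
4 2 9077/10000
5 5/2 8809/10000
6 3 8391/10000
f(1y,2y) = ((4739/5000)/(9077/10000) − 1)/(1) = 401/9077 ≈ 4.4178%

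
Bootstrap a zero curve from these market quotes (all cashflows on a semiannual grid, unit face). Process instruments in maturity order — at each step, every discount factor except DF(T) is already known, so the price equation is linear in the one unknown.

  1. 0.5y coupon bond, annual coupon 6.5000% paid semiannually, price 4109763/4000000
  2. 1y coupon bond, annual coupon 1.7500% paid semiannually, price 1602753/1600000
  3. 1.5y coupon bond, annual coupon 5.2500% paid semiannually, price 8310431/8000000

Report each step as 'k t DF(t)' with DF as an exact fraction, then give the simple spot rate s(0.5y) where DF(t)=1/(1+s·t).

1 1/2 9951/10000
2 1 2461/2500
3 3/2 601/625
s(0.5y) = (1/(9951/10000) − 1)/(1/2) = 98/9951 ≈ 0.9848%

step 1 [0.5y] bond c/2=13/400: DF=(4109763/4000000 − 13/400·(0))/(1+13/400) = 9951/10000 ≈ 0.995100
step 2 [1y] bond c/2=7/800: DF=(1602753/1600000 − 7/800·(0.995100))/(1+7/800) = 2461/2500 ≈ 0.984400
step 3 [1.5y] bond c/2=21/800: DF=(8310431/8000000 − 21/800·(0.995100+0.984400))/(1+21/800) = 601/625 ≈ 0.961600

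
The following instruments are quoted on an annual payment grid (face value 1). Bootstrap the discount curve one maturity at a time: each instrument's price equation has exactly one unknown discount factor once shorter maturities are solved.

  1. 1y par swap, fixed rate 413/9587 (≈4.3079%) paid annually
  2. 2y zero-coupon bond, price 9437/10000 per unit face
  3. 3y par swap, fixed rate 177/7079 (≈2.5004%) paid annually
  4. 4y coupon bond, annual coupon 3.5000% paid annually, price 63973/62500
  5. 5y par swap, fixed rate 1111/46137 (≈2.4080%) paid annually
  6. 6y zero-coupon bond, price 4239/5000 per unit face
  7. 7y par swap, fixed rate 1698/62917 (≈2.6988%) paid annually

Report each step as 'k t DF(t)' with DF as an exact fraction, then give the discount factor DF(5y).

step 1 [1y] swap r/1=413/9587: DF=(1 − 413/9587·(0))/(1+413/9587) = 9587/10000 ≈ 0.958700
step 2 [2y] zero: DF = P = 9437/10000 ≈ 0.943700
step 3 [3y] swap r/1=177/7079: DF=(1 − 177/7079·(0.958700+0.943700))/(1+177/7079) = 2323/2500 ≈ 0.929200
step 4 [4y] bond c/1=7/200: DF=(63973/62500 − 7/200·(0.958700+0.943700+0.929200))/(1+7/200) = 2233/2500 ≈ 0.893200
step 5 [5y] swap r/1=1111/46137: DF=(1 − 1111/46137·(0.958700+0.943700+0.929200+0.893200))/(1+1111/46137) = 8889/10000 ≈ 0.888900
step 6 [6y] zero: DF = P = 4239/5000 ≈ 0.847800
step 7 [7y] swap r/1=1698/62917: DF=(1 − 1698/62917·(0.958700+0.943700+0.929200+0.893200+0.888900+0.847800))/(1+1698/62917) = 4151/5000 ≈ 0.830200

1 1 9587/10000
2 2 9437/10000
3 3 2323/2500
4 4 2233/2500
5 5 8889/10000
6 6 4239/5000
7 7 4151/5000
DF(5y) = 8889/10000 ≈ 0.888900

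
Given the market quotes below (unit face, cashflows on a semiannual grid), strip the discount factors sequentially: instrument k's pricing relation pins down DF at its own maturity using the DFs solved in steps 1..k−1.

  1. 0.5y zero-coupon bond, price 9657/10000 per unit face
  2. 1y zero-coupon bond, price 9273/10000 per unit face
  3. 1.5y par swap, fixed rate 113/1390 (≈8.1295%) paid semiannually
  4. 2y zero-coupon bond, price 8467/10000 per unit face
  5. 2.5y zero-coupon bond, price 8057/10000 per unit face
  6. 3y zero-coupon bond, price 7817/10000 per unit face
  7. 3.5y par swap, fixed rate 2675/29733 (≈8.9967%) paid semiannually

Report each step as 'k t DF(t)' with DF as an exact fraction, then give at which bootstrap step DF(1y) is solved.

step 1 [0.5y] zero: DF = P = 9657/10000 ≈ 0.965700
step 2 [1y] zero: DF = P = 9273/10000 ≈ 0.927300
step 3 [1.5y] swap r/2=113/2780: DF=(1 − 113/2780·(0.965700+0.927300))/(1+113/2780) = 887/1000 ≈ 0.887000
step 4 [2y] zero: DF = P = 8467/10000 ≈ 0.846700
step 5 [2.5y] zero: DF = P = 8057/10000 ≈ 0.805700
step 6 [3y] zero: DF = P = 7817/10000 ≈ 0.781700
step 7 [3.5y] swap r/2=2675/59466: DF=(1 − 2675/59466·(0.965700+0.927300+0.887000+0.846700+0.805700+0.781700))/(1+2675/59466) = 293/400 ≈ 0.732500

1 1/2 9657/10000
2 1 9273/10000
3 3/2 887/1000
4 2 8467/10000
5 5/2 8057/10000
6 3 7817/10000
7 7/2 293/400
DF(1y) is solved at step 2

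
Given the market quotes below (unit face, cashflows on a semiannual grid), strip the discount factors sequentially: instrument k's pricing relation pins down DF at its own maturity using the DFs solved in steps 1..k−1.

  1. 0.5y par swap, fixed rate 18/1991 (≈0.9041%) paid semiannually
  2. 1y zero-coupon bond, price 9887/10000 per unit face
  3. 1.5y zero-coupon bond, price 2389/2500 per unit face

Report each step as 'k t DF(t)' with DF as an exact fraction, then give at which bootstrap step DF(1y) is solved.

step 1 [0.5y] swap r/2=9/1991: DF=(1 − 9/1991·(0))/(1+9/1991) = 1991/2000 ≈ 0.995500
step 2 [1y] zero: DF = P = 9887/10000 ≈ 0.988700
step 3 [1.5y] zero: DF = P = 2389/2500 ≈ 0.955600

1 1/2 1991/2000
2 1 9887/10000
3 3/2 2389/2500
DF(1y) is solved at step 2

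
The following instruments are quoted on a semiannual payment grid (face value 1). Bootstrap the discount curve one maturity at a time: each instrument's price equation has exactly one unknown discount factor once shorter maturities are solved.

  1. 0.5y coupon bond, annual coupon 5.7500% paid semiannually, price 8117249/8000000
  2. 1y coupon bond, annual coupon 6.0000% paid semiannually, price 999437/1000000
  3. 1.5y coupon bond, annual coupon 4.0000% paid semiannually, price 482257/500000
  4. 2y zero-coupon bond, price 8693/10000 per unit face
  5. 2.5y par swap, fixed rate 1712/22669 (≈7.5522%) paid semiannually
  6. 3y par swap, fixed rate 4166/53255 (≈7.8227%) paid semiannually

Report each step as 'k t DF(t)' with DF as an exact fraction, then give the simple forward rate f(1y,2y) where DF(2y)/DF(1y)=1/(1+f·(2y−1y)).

step 1 [0.5y] bond c/2=23/800: DF=(8117249/8000000 − 23/800·(0))/(1+23/800) = 9863/10000 ≈ 0.986300
step 2 [1y] bond c/2=3/100: DF=(999437/1000000 − 3/100·(0.986300))/(1+3/100) = 1177/1250 ≈ 0.941600
step 3 [1.5y] bond c/2=1/50: DF=(482257/500000 − 1/50·(0.986300+0.941600))/(1+1/50) = 4539/5000 ≈ 0.907800
step 4 [2y] zero: DF = P = 8693/10000 ≈ 0.869300
step 5 [2.5y] swap r/2=856/22669: DF=(1 − 856/22669·(0.986300+0.941600+0.907800+0.869300))/(1+856/22669) = 518/625 ≈ 0.828800
step 6 [3y] swap r/2=2083/53255: DF=(1 − 2083/53255·(0.986300+0.941600+0.907800+0.869300+0.828800))/(1+2083/53255) = 7917/10000 ≈ 0.791700

1 1/2 9863/10000
2 1 1177/1250
3 3/2 4539/5000
4 2 8693/10000
5 5/2 518/625
6 3 7917/10000
f(1y,2y) = ((1177/1250)/(8693/10000) − 1)/(1) = 723/8693 ≈ 8.3170%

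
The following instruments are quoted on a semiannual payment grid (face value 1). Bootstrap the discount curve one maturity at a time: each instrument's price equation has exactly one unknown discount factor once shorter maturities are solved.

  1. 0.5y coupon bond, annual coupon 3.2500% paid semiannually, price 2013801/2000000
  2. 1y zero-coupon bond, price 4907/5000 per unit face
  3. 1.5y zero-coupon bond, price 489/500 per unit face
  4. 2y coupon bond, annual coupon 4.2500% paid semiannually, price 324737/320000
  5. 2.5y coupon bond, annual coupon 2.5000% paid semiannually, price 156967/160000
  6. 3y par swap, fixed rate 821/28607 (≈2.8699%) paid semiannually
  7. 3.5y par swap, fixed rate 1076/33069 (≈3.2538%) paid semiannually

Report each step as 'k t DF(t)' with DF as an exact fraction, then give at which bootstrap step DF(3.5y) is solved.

step 1 [0.5y] bond c/2=13/800: DF=(2013801/2000000 − 13/800·(0))/(1+13/800) = 2477/2500 ≈ 0.990800
step 2 [1y] zero: DF = P = 4907/5000 ≈ 0.981400
step 3 [1.5y] zero: DF = P = 489/500 ≈ 0.978000
step 4 [2y] bond c/2=17/800: DF=(324737/320000 − 17/800·(0.990800+0.981400+0.978000))/(1+17/800) = 9323/10000 ≈ 0.932300
step 5 [2.5y] bond c/2=1/80: DF=(156967/160000 − 1/80·(0.990800+0.981400+0.978000+0.932300))/(1+1/80) = 921/1000 ≈ 0.921000
step 6 [3y] swap r/2=821/57214: DF=(1 − 821/57214·(0.990800+0.981400+0.978000+0.932300+0.921000))/(1+821/57214) = 9179/10000 ≈ 0.917900
step 7 [3.5y] swap r/2=538/33069: DF=(1 − 538/33069·(0.990800+0.981400+0.978000+0.932300+0.921000+0.917900))/(1+538/33069) = 2231/2500 ≈ 0.892400

1 1/2 2477/2500
2 1 4907/5000
3 3/2 489/500
4 2 9323/10000
5 5/2 921/1000
6 3 9179/10000
7 7/2 2231/2500
DF(3.5y) is solved at step 7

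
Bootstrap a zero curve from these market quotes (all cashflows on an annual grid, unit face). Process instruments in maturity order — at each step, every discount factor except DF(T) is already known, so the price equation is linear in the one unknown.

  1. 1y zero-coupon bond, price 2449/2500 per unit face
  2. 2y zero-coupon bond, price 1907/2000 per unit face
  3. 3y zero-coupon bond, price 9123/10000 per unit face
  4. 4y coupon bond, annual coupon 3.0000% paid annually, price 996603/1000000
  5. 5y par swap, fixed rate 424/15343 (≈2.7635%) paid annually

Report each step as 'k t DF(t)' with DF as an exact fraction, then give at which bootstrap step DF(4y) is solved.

1 1 2449/2500
2 2 1907/2000
3 3 9123/10000
4 4 8847/10000
5 5 1091/1250
DF(4y) is solved at step 4

step 1 [1y] zero: DF = P = 2449/2500 ≈ 0.979600
step 2 [2y] zero: DF = P = 1907/2000 ≈ 0.953500
step 3 [3y] zero: DF = P = 9123/10000 ≈ 0.912300
step 4 [4y] bond c/1=3/100: DF=(996603/1000000 − 3/100·(0.979600+0.953500+0.912300))/(1+3/100) = 8847/10000 ≈ 0.884700
step 5 [5y] swap r/1=424/15343: DF=(1 − 424/15343·(0.979600+0.953500+0.912300+0.884700))/(1+424/15343) = 1091/1250 ≈ 0.872800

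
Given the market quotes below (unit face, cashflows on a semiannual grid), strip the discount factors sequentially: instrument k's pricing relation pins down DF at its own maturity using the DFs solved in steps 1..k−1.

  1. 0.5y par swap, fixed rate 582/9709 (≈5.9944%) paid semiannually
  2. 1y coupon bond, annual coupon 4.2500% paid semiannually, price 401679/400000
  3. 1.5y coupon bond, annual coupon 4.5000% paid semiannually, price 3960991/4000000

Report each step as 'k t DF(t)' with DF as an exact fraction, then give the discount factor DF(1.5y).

1 1/2 9709/10000
2 1 9631/10000
3 3/2 9259/10000
DF(1.5y) = 9259/10000 ≈ 0.925900

step 1 [0.5y] swap r/2=291/9709: DF=(1 − 291/9709·(0))/(1+291/9709) = 9709/10000 ≈ 0.970900
step 2 [1y] bond c/2=17/800: DF=(401679/400000 − 17/800·(0.970900))/(1+17/800) = 9631/10000 ≈ 0.963100
step 3 [1.5y] bond c/2=9/400: DF=(3960991/4000000 − 9/400·(0.970900+0.963100))/(1+9/400) = 9259/10000 ≈ 0.925900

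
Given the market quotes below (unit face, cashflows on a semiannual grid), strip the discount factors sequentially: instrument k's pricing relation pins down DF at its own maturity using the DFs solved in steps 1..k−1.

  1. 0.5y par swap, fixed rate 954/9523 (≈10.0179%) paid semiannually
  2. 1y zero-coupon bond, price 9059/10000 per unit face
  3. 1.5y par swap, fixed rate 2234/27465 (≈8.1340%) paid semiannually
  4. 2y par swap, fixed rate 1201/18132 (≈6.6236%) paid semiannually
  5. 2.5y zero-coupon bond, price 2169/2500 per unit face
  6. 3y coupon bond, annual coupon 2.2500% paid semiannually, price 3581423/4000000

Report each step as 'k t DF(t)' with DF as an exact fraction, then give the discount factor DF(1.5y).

step 1 [0.5y] swap r/2=477/9523: DF=(1 − 477/9523·(0))/(1+477/9523) = 9523/10000 ≈ 0.952300
step 2 [1y] zero: DF = P = 9059/10000 ≈ 0.905900
step 3 [1.5y] swap r/2=1117/27465: DF=(1 − 1117/27465·(0.952300+0.905900))/(1+1117/27465) = 8883/10000 ≈ 0.888300
step 4 [2y] swap r/2=1201/36264: DF=(1 − 1201/36264·(0.952300+0.905900+0.888300))/(1+1201/36264) = 8799/10000 ≈ 0.879900
step 5 [2.5y] zero: DF = P = 2169/2500 ≈ 0.867600
step 6 [3y] bond c/2=9/800: DF=(3581423/4000000 − 9/800·(0.952300+0.905900+0.888300+0.879900+0.867600))/(1+9/800) = 4177/5000 ≈ 0.835400

1 1/2 9523/10000
2 1 9059/10000
3 3/2 8883/10000
4 2 8799/10000
5 5/2 2169/2500
6 3 4177/5000
DF(1.5y) = 8883/10000 ≈ 0.888300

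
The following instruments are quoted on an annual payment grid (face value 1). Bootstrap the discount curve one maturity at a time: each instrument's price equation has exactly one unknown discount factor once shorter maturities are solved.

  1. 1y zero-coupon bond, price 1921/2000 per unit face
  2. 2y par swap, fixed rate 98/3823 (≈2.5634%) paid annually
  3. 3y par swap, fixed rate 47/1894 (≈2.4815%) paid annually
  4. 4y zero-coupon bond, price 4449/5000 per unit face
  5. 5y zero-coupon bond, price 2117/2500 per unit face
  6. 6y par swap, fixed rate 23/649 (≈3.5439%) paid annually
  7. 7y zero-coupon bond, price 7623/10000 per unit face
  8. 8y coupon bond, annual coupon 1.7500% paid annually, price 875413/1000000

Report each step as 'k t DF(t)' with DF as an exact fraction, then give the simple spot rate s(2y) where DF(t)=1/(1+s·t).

step 1 [1y] zero: DF = P = 1921/2000 ≈ 0.960500
step 2 [2y] swap r/1=98/3823: DF=(1 − 98/3823·(0.960500))/(1+98/3823) = 951/1000 ≈ 0.951000
step 3 [3y] swap r/1=47/1894: DF=(1 − 47/1894·(0.960500+0.951000))/(1+47/1894) = 1859/2000 ≈ 0.929500
step 4 [4y] zero: DF = P = 4449/5000 ≈ 0.889800
step 5 [5y] zero: DF = P = 2117/2500 ≈ 0.846800
step 6 [6y] swap r/1=23/649: DF=(1 − 23/649·(0.960500+0.951000+0.929500+0.889800+0.846800))/(1+23/649) = 8091/10000 ≈ 0.809100
step 7 [7y] zero: DF = P = 7623/10000 ≈ 0.762300
step 8 [8y] bond c/1=7/400: DF=(875413/1000000 − 7/400·(0.960500+0.951000+0.929500+0.889800+0.846800+0.809100+0.762300))/(1+7/400) = 3773/5000 ≈ 0.754600

1 1 1921/2000
2 2 951/1000
3 3 1859/2000
4 4 4449/5000
5 5 2117/2500
6 6 8091/10000
7 7 7623/10000
8 8 3773/5000
s(2y) = (1/(951/1000) − 1)/(2) = 49/1902 ≈ 2.5762%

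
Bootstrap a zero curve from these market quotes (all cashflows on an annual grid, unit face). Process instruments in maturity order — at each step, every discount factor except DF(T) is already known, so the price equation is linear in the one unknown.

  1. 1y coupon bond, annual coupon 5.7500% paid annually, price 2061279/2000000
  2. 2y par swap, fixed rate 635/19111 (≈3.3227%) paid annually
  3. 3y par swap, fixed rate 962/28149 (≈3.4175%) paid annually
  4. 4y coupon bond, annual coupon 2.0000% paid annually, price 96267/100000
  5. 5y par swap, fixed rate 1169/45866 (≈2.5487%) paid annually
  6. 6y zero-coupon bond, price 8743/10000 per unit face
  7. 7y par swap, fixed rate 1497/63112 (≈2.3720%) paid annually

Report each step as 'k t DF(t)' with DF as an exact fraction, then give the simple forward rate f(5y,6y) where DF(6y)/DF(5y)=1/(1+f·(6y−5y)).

1 1 4873/5000
2 2 1873/2000
3 3 4519/5000
4 4 4443/5000
5 5 8831/10000
6 6 8743/10000
7 7 8503/10000
f(5y,6y) = ((8831/10000)/(8743/10000) − 1)/(1) = 88/8743 ≈ 1.0065%

step 1 [1y] bond c/1=23/400: DF=(2061279/2000000 − 23/400·(0))/(1+23/400) = 4873/5000 ≈ 0.974600
step 2 [2y] swap r/1=635/19111: DF=(1 − 635/19111·(0.974600))/(1+635/19111) = 1873/2000 ≈ 0.936500
step 3 [3y] swap r/1=962/28149: DF=(1 − 962/28149·(0.974600+0.936500))/(1+962/28149) = 4519/5000 ≈ 0.903800
step 4 [4y] bond c/1=1/50: DF=(96267/100000 − 1/50·(0.974600+0.936500+0.903800))/(1+1/50) = 4443/5000 ≈ 0.888600
step 5 [5y] swap r/1=1169/45866: DF=(1 − 1169/45866·(0.974600+0.936500+0.903800+0.888600))/(1+1169/45866) = 8831/10000 ≈ 0.883100
step 6 [6y] zero: DF = P = 8743/10000 ≈ 0.874300
step 7 [7y] swap r/1=1497/63112: DF=(1 − 1497/63112·(0.974600+0.936500+0.903800+0.888600+0.883100+0.874300))/(1+1497/63112) = 8503/10000 ≈ 0.850300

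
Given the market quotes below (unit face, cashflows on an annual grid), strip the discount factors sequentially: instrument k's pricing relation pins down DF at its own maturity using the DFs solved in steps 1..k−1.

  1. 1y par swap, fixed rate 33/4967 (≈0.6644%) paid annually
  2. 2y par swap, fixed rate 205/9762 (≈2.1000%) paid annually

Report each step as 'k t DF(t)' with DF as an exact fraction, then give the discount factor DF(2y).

step 1 [1y] swap r/1=33/4967: DF=(1 − 33/4967·(0))/(1+33/4967) = 4967/5000 ≈ 0.993400
step 2 [2y] swap r/1=205/9762: DF=(1 − 205/9762·(0.993400))/(1+205/9762) = 959/1000 ≈ 0.959000

1 1 4967/5000
2 2 959/1000
DF(2y) = 959/1000 ≈ 0.959000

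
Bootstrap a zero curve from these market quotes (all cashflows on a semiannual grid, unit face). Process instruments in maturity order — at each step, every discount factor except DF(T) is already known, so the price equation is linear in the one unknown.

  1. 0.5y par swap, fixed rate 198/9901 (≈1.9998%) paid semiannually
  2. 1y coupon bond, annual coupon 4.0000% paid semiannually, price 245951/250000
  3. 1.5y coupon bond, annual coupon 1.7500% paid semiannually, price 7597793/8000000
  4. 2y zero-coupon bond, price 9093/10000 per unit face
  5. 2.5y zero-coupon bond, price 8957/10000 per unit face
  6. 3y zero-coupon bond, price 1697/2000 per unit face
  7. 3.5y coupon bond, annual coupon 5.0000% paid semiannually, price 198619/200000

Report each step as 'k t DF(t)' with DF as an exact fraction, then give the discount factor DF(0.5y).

step 1 [0.5y] swap r/2=99/9901: DF=(1 − 99/9901·(0))/(1+99/9901) = 9901/10000 ≈ 0.990100
step 2 [1y] bond c/2=1/50: DF=(245951/250000 − 1/50·(0.990100))/(1+1/50) = 9451/10000 ≈ 0.945100
step 3 [1.5y] bond c/2=7/800: DF=(7597793/8000000 − 7/800·(0.990100+0.945100))/(1+7/800) = 9247/10000 ≈ 0.924700
step 4 [2y] zero: DF = P = 9093/10000 ≈ 0.909300
step 5 [2.5y] zero: DF = P = 8957/10000 ≈ 0.895700
step 6 [3y] zero: DF = P = 1697/2000 ≈ 0.848500
step 7 [3.5y] bond c/2=1/40: DF=(198619/200000 − 1/40·(0.990100+0.945100+0.924700+0.909300+0.895700+0.848500))/(1+1/40) = 1043/1250 ≈ 0.834400

1 1/2 9901/10000
2 1 9451/10000
3 3/2 9247/10000
4 2 9093/10000
5 5/2 8957/10000
6 3 1697/2000
7 7/2 1043/1250
DF(0.5y) = 9901/10000 ≈ 0.990100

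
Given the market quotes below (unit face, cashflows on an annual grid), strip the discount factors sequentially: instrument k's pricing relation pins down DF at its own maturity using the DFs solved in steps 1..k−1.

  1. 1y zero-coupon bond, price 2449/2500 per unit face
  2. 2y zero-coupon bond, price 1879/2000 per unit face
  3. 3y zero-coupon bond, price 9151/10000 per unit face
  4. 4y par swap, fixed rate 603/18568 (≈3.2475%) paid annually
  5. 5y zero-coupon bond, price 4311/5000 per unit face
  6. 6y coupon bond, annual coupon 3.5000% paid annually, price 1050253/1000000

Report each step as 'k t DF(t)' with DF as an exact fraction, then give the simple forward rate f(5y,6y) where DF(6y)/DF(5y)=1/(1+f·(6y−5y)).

1 1 2449/2500
2 2 1879/2000
3 3 9151/10000
4 4 4397/5000
5 5 4311/5000
6 6 43/50
f(5y,6y) = ((4311/5000)/(43/50) − 1)/(1) = 11/4300 ≈ 0.2558%

step 1 [1y] zero: DF = P = 2449/2500 ≈ 0.979600
step 2 [2y] zero: DF = P = 1879/2000 ≈ 0.939500
step 3 [3y] zero: DF = P = 9151/10000 ≈ 0.915100
step 4 [4y] swap r/1=603/18568: DF=(1 − 603/18568·(0.979600+0.939500+0.915100))/(1+603/18568) = 4397/5000 ≈ 0.879400
step 5 [5y] zero: DF = P = 4311/5000 ≈ 0.862200
step 6 [6y] bond c/1=7/200: DF=(1050253/1000000 − 7/200·(0.979600+0.939500+0.915100+0.879400+0.862200))/(1+7/200) = 43/50 ≈ 0.860000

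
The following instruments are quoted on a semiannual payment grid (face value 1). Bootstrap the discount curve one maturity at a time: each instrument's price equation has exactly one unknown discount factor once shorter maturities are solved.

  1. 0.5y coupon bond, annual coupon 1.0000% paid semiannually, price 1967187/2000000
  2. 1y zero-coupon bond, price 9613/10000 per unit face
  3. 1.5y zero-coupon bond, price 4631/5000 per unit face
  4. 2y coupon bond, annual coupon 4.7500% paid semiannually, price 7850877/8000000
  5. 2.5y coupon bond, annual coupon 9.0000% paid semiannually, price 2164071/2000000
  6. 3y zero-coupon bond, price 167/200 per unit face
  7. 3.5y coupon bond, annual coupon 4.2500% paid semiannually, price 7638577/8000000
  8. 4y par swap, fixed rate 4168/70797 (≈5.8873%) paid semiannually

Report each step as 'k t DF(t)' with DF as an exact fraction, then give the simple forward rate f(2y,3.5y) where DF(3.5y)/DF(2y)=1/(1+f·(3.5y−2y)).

1 1/2 9787/10000
2 1 9613/10000
3 3/2 4631/5000
4 2 8921/10000
5 5/2 546/625
6 3 167/200
7 7/2 2053/2500
8 4 1979/2500
f(2y,3.5y) = ((8921/10000)/(2053/2500) − 1)/(3/2) = 709/12318 ≈ 5.7558%

step 1 [0.5y] bond c/2=1/200: DF=(1967187/2000000 − 1/200·(0))/(1+1/200) = 9787/10000 ≈ 0.978700
step 2 [1y] zero: DF = P = 9613/10000 ≈ 0.961300
step 3 [1.5y] zero: DF = P = 4631/5000 ≈ 0.926200
step 4 [2y] bond c/2=19/800: DF=(7850877/8000000 − 19/800·(0.978700+0.961300+0.926200))/(1+19/800) = 8921/10000 ≈ 0.892100
step 5 [2.5y] bond c/2=9/200: DF=(2164071/2000000 − 9/200·(0.978700+0.961300+0.926200+0.892100))/(1+9/200) = 546/625 ≈ 0.873600
step 6 [3y] zero: DF = P = 167/200 ≈ 0.835000
step 7 [3.5y] bond c/2=17/800: DF=(7638577/8000000 − 17/800·(0.978700+0.961300+0.926200+0.892100+0.873600+0.835000))/(1+17/800) = 2053/2500 ≈ 0.821200
step 8 [4y] swap r/2=2084/70797: DF=(1 − 2084/70797·(0.978700+0.961300+0.926200+0.892100+0.873600+0.835000+0.821200))/(1+2084/70797) = 1979/2500 ≈ 0.791600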